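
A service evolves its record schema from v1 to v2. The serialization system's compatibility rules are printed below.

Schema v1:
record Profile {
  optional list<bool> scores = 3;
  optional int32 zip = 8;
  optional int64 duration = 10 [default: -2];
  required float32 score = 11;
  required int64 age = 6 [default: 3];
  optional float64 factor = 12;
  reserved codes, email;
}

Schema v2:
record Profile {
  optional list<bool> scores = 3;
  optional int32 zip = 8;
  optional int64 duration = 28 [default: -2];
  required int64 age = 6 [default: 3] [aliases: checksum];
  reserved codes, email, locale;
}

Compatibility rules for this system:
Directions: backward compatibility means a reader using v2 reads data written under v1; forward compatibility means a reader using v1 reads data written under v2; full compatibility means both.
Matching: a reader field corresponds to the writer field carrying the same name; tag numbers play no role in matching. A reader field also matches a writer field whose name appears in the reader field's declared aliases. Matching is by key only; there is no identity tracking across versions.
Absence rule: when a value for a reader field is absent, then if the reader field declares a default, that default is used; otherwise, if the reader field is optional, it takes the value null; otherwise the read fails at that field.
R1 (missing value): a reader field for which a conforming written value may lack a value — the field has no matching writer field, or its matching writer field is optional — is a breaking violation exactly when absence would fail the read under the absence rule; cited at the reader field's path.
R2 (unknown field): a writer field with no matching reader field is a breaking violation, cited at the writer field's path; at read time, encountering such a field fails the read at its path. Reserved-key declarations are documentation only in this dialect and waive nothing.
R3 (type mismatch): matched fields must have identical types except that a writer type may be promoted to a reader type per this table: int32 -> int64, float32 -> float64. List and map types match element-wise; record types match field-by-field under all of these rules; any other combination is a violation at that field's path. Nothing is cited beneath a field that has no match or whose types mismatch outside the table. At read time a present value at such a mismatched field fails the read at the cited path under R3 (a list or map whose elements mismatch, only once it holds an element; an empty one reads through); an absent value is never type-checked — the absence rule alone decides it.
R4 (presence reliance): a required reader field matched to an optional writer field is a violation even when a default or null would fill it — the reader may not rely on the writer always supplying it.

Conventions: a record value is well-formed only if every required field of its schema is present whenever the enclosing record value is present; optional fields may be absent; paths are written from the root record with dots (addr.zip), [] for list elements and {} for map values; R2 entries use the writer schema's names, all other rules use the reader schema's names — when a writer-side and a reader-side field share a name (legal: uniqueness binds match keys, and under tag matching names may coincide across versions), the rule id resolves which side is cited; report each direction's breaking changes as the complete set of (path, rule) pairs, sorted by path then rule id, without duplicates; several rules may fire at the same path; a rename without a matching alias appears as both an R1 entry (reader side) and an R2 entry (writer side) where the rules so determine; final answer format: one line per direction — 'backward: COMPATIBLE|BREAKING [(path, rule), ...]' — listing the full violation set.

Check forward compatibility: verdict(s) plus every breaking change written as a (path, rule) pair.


forward: BREAKING [(score, R1)]

the writer's type comes first in each Profile pair
forward analysis of Profile with v1 as reader and v2 as writer:
  writer optional, list<bool> -> list<bool>: reader scores maps from writer scores
  writer optional, int32 -> int32: reader zip maps from writer zip
  writer optional, int64 -> int64: reader duration maps from writer duration
  score: no writer-side match
  writer required, int64 -> int64: reader age maps from writer age
  factor: no writer-side match
  R1 fires at score
  => forward verdict for Profile: BREAKING, 1 violation(s)
the other Profile changes do not affect what is asked:
  removed field factor from record Profile -> affects backward compatibility only, which is not asked
  field duration in record Profile: tag 10 changed to 28 -> triggers nothing under Profile's printed rules — same verdict


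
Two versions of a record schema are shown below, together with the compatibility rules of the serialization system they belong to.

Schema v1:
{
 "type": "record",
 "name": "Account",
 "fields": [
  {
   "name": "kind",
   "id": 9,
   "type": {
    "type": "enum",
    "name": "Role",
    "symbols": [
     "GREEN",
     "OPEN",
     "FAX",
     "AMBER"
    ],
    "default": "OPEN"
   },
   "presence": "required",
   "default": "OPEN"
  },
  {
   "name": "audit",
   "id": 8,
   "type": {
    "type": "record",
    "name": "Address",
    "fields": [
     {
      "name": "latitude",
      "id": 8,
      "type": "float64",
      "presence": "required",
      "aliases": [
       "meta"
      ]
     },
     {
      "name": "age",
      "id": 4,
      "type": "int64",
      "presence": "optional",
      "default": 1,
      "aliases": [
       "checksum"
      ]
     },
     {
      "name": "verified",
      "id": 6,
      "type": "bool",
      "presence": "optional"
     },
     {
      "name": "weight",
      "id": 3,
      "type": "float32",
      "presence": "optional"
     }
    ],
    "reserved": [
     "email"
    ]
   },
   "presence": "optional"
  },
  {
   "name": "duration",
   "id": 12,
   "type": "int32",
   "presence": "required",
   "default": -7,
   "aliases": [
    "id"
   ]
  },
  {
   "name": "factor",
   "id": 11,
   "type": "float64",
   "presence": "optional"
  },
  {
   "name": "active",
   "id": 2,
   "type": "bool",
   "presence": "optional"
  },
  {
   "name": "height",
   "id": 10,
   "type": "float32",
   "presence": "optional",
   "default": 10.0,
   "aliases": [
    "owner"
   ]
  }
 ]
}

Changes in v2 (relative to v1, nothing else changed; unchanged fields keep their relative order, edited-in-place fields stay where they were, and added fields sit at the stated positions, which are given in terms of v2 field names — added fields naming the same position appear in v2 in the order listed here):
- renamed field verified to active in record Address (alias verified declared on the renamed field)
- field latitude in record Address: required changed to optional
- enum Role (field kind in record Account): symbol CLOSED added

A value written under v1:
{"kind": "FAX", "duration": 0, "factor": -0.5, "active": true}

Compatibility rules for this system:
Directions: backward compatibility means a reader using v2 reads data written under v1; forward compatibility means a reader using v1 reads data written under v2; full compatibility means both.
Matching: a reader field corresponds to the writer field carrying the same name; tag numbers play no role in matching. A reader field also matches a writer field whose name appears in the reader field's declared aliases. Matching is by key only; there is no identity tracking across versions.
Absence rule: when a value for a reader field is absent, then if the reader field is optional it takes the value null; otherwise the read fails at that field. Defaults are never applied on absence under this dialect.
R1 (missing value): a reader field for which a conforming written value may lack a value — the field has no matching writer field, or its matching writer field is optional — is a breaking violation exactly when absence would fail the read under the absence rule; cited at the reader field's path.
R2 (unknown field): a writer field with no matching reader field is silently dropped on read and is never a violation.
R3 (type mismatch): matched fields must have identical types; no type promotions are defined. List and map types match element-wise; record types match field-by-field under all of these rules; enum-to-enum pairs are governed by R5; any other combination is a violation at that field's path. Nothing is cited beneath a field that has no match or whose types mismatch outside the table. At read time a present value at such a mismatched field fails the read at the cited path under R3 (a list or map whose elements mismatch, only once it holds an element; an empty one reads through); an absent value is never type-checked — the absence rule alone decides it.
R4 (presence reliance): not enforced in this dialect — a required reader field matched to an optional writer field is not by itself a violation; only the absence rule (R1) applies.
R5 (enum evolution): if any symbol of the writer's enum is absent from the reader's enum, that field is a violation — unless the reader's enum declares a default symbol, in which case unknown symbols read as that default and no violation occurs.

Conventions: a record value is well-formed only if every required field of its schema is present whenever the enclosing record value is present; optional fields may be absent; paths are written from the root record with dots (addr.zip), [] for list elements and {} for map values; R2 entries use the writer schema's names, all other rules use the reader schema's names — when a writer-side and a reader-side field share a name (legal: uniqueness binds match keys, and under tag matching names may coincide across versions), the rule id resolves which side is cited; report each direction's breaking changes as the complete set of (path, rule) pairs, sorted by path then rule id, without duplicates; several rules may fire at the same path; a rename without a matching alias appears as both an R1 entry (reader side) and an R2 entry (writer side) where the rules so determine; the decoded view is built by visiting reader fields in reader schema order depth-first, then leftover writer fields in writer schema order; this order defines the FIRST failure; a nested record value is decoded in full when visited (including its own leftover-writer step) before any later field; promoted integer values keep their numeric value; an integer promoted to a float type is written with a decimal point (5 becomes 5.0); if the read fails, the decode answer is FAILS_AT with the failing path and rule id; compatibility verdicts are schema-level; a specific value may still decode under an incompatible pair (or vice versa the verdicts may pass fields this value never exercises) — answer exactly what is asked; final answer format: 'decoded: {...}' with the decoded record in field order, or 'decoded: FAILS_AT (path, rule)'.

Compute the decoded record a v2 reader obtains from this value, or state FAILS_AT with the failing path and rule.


decoded: {"kind": "FAX", "audit": null, "duration": 0, "factor": -0.5, "active": true, "height": null}

in Account below, arrows point writer -> reader
migrating the Account value to v2:
  kind := "FAX"
  audit := null (absent, optional -> null)
  duration := 0
  factor := -0.5
  active := true
  height := null (absent, optional -> null)
  => decoded: {"kind": "FAX", "audit": null, "duration": 0, "factor": -0.5, "active": true, "height": null}
remaining Account differences; none change what is asked:
  renamed field verified to active in record Address (alias verified declared on the renamed field) -> no rule fires on it and the decoded Account view is identical with or without it
  field latitude in record Address: required changed to optional -> a verdict-level change on Account — the shown value reads the same
  enum Role (field kind in record Account): symbol CLOSED added -> no rule fires on it and the decoded Account view is identical with or without it


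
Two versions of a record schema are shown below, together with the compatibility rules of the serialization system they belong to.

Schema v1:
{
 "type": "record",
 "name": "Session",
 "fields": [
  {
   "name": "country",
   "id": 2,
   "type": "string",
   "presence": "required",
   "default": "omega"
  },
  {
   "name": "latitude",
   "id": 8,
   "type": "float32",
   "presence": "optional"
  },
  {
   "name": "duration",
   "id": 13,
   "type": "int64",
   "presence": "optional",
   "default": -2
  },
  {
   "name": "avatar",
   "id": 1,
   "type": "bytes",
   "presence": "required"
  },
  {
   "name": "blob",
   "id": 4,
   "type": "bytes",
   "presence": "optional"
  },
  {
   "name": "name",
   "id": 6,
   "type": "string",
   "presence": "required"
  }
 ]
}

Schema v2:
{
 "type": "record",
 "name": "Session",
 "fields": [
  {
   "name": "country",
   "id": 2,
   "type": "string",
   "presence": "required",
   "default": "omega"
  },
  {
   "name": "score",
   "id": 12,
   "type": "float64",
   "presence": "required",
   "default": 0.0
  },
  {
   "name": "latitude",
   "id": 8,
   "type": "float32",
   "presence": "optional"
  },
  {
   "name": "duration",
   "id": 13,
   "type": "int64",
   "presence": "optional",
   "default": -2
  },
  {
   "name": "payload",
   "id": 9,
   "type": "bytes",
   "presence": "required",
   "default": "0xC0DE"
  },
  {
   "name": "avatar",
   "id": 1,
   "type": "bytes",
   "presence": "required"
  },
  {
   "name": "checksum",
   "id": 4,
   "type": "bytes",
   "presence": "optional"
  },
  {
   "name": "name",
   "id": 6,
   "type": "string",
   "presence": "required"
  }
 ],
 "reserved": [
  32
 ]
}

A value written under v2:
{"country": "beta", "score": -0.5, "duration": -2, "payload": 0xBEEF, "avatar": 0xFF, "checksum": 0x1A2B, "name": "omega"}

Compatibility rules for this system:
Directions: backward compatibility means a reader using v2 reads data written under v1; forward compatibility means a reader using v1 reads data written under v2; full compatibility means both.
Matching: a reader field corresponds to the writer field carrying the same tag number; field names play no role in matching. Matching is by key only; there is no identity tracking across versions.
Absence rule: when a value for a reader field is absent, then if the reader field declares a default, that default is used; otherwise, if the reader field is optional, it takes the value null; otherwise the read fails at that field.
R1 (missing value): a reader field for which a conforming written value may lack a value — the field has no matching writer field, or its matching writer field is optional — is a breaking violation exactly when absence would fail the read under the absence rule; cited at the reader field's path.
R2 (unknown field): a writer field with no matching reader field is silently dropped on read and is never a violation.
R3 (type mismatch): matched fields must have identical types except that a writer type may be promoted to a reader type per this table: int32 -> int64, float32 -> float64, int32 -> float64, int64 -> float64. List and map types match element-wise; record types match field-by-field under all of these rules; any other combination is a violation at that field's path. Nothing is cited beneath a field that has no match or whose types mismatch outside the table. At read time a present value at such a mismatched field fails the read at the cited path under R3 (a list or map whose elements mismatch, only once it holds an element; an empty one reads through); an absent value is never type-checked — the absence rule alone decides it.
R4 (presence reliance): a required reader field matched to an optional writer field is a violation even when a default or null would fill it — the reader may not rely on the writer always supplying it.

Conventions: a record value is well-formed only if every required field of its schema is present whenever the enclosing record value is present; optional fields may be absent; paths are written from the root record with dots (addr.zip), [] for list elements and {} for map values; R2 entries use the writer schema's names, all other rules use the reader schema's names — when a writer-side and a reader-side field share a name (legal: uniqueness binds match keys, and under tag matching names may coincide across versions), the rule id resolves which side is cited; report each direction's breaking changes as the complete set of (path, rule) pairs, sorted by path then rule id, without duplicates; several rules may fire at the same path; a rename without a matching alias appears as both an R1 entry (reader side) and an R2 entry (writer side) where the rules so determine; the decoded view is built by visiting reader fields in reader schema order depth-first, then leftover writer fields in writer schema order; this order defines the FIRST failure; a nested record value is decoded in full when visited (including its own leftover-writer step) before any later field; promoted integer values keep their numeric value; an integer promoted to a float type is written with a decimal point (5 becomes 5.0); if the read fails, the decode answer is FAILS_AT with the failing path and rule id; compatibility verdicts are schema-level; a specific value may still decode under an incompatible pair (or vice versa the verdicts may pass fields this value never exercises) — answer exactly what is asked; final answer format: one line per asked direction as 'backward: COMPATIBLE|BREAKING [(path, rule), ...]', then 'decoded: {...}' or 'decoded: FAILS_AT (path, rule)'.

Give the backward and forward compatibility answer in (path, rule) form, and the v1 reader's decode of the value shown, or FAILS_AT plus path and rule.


backward: COMPATIBLE []; forward: COMPATIBLE []; decoded: {"country": "beta", "latitude": null, "duration": -2, "avatar": 0xFF, "blob": 0x1A2B, "name": "omega"}

each type pair in Session: writer, then reader
checking backward for Session: reader v2 against writer v1:
  string -> string, writer required: country aligns to country
  score has no writer counterpart
  float32 -> float32, writer optional: latitude aligns to latitude
  int64 -> int64, writer optional: duration aligns to duration
  payload has no writer counterpart
  bytes -> bytes, writer required: avatar aligns to avatar
  bytes -> bytes, writer optional: checksum aligns to blob
  string -> string, writer required: name aligns to name
  nothing fires on Session: backward is COMPATIBLE
checking forward for Session: reader v1 against writer v2:
  string -> string, writer required: country aligns to country
  float32 -> float32, writer optional: latitude aligns to latitude
  int64 -> int64, writer optional: duration aligns to duration
  bytes -> bytes, writer required: avatar aligns to avatar
  bytes -> bytes, writer optional: blob aligns to checksum
  string -> string, writer required: name aligns to name
  writer field score has no reader counterpart
  writer field payload has no reader counterpart
  nothing fires on Session: forward is COMPATIBLE
decoding the Session value with the v1 reader:
  country := "beta"
  latitude := null (missing; optional => null)
  duration := -2
  avatar := 0xFF
  blob := 0x1A2B (from writer checksum)
  name := "omega"
  writer score: no reader field; dropped
  writer payload: no reader field; dropped
  => decoded: {"country": "beta", "latitude": null, "duration": -2, "avatar": 0xFF, "blob": 0x1A2B, "name": "omega"}


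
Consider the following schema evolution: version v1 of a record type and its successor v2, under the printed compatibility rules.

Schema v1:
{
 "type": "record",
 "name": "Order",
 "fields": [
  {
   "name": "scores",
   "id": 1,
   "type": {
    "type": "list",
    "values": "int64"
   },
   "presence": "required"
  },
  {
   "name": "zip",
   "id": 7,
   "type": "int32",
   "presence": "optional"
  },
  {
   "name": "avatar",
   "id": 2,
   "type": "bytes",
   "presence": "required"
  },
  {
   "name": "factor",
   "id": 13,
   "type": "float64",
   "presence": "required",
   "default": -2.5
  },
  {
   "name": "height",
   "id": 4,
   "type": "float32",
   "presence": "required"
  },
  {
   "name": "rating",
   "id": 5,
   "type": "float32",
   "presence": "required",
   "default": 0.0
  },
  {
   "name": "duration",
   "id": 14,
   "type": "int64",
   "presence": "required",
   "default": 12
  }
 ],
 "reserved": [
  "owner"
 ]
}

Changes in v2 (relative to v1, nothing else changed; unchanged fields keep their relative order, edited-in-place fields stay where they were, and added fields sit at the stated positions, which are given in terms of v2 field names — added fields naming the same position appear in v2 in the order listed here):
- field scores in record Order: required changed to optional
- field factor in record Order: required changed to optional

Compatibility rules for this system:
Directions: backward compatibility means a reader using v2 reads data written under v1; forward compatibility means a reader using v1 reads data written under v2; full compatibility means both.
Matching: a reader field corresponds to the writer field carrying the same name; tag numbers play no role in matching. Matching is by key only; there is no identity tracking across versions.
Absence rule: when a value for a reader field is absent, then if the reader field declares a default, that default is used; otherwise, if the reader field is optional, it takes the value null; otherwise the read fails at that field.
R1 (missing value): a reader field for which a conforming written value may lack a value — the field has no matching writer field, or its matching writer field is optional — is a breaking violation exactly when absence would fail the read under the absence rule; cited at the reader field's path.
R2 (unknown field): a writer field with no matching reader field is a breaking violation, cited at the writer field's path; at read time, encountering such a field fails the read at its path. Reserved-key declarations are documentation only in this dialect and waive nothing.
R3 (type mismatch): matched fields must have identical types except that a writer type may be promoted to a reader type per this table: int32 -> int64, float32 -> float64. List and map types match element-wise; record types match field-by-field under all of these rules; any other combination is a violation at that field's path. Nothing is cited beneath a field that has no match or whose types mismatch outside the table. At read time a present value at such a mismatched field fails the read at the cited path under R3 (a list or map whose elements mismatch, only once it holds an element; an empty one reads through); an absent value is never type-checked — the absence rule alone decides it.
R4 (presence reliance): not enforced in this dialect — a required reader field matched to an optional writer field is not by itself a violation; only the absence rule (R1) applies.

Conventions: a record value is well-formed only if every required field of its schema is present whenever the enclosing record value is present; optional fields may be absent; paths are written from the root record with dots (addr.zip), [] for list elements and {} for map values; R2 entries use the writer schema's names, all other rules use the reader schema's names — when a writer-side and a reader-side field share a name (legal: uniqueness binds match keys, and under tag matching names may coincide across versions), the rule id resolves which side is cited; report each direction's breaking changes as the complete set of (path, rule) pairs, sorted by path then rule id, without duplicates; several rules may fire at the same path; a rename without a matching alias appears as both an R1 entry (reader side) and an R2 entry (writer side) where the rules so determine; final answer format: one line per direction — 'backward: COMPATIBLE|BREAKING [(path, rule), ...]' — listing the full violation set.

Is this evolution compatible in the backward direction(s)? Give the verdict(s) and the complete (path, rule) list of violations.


backward: COMPATIBLE []

each type pair in Order: writer, then reader
backward on Order — v2 reading data written by v1:
  scores <- scores (list<int64> -> list<int64>, writer required)
  zip <- zip (int32 -> int32, writer optional)
  avatar <- avatar (bytes -> bytes, writer required)
  factor <- factor (float64 -> float64, writer required)
  height <- height (float32 -> float32, writer required)
  rating <- rating (float32 -> float32, writer required)
  duration <- duration (int64 -> int64, writer required)
  nothing fires on Order: backward is COMPATIBLE
remaining Order differences; none change what is asked:
  field scores in record Order: required changed to optional -> fires only in the forward direction of Order, which is not asked here
  field factor in record Order: required changed to optional -> inert for the asked Order verdict: nothing fires


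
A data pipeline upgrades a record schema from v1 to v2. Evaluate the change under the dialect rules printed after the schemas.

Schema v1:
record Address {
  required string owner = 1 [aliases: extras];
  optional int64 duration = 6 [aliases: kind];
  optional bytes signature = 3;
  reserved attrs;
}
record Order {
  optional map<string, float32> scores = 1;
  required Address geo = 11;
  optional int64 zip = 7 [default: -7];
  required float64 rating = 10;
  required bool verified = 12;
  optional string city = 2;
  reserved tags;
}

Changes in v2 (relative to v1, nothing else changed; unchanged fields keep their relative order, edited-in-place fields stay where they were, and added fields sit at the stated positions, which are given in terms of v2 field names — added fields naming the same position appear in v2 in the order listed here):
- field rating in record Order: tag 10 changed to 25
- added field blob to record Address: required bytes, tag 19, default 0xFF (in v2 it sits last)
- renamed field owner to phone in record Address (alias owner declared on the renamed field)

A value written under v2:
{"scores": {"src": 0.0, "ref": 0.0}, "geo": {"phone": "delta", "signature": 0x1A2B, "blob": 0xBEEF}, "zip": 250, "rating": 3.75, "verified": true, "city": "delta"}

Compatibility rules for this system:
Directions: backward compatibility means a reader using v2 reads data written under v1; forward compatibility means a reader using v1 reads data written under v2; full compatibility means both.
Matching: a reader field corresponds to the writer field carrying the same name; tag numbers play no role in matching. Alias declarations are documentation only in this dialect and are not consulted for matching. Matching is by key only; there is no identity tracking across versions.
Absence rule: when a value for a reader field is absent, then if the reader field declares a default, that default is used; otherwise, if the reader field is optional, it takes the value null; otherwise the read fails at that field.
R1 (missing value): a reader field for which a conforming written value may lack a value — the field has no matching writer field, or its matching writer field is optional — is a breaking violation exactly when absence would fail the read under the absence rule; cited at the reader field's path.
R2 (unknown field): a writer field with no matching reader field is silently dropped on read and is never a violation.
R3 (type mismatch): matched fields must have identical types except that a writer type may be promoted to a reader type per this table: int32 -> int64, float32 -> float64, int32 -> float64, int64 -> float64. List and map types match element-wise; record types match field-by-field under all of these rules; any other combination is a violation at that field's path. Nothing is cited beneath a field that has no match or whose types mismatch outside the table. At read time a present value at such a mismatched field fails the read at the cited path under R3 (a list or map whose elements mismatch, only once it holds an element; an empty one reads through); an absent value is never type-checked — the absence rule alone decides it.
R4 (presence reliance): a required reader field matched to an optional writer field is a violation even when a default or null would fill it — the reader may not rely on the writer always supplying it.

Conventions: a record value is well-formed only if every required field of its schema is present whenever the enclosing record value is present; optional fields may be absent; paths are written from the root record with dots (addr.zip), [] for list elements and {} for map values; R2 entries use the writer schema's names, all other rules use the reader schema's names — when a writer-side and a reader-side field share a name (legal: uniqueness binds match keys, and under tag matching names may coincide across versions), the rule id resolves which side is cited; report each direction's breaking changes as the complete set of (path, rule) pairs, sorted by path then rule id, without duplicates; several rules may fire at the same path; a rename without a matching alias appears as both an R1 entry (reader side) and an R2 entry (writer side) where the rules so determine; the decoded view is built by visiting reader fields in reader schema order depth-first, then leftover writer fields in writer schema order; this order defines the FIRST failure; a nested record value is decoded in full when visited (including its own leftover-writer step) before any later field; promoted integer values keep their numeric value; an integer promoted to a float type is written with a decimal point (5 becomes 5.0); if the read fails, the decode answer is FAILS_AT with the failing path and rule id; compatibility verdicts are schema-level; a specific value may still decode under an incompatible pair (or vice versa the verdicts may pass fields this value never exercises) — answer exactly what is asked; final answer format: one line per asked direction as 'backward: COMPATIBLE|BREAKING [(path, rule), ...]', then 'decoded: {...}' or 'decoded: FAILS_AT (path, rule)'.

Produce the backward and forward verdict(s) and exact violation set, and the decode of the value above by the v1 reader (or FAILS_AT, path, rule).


backward: BREAKING [(geo.phone, R1)]; forward: BREAKING [(geo.owner, R1)]; decoded: FAILS_AT (geo.owner, R1)

each type pair in Order: writer, then reader
backward for Order (reader v2, writer v1):
  scores <- scores (map<string, float32> -> map<string, float32>, writer optional)
  geo <- geo (Address -> Address, writer required)
  zip <- zip (int64 -> int64, writer optional)
  rating <- rating (float64 -> float64, writer required)
  verified <- verified (bool -> bool, writer required)
  city <- city (string -> string, writer optional)
  geo.phone: no writer-side match
  geo.duration <- geo.duration (int64 -> int64, writer optional)
  geo.signature <- geo.signature (bytes -> bytes, writer optional)
  geo.blob: no writer-side match
  writer geo.owner: unknown to reader
  rule R1 violated at geo.phone
  => backward: BREAKING (1)
forward for Order (reader v1, writer v2):
  scores <- scores (map<string, float32> -> map<string, float32>, writer optional)
  geo <- geo (Address -> Address, writer required)
  zip <- zip (int64 -> int64, writer optional)
  rating <- rating (float64 -> float64, writer required)
  verified <- verified (bool -> bool, writer required)
  city <- city (string -> string, writer optional)
  geo.owner: no writer-side match
  geo.duration <- geo.duration (int64 -> int64, writer optional)
  geo.signature <- geo.signature (bytes -> bytes, writer optional)
  writer geo.phone: unknown to reader
  writer geo.blob: unknown to reader
  rule R1 violated at geo.owner
  => forward: BREAKING (1)
migrating the Order value to v1:
  scores := {"src": 0.0, "ref": 0.0}
  read fails at geo.owner under R1 (no fill)
  => FAILS_AT (geo.owner, R1)


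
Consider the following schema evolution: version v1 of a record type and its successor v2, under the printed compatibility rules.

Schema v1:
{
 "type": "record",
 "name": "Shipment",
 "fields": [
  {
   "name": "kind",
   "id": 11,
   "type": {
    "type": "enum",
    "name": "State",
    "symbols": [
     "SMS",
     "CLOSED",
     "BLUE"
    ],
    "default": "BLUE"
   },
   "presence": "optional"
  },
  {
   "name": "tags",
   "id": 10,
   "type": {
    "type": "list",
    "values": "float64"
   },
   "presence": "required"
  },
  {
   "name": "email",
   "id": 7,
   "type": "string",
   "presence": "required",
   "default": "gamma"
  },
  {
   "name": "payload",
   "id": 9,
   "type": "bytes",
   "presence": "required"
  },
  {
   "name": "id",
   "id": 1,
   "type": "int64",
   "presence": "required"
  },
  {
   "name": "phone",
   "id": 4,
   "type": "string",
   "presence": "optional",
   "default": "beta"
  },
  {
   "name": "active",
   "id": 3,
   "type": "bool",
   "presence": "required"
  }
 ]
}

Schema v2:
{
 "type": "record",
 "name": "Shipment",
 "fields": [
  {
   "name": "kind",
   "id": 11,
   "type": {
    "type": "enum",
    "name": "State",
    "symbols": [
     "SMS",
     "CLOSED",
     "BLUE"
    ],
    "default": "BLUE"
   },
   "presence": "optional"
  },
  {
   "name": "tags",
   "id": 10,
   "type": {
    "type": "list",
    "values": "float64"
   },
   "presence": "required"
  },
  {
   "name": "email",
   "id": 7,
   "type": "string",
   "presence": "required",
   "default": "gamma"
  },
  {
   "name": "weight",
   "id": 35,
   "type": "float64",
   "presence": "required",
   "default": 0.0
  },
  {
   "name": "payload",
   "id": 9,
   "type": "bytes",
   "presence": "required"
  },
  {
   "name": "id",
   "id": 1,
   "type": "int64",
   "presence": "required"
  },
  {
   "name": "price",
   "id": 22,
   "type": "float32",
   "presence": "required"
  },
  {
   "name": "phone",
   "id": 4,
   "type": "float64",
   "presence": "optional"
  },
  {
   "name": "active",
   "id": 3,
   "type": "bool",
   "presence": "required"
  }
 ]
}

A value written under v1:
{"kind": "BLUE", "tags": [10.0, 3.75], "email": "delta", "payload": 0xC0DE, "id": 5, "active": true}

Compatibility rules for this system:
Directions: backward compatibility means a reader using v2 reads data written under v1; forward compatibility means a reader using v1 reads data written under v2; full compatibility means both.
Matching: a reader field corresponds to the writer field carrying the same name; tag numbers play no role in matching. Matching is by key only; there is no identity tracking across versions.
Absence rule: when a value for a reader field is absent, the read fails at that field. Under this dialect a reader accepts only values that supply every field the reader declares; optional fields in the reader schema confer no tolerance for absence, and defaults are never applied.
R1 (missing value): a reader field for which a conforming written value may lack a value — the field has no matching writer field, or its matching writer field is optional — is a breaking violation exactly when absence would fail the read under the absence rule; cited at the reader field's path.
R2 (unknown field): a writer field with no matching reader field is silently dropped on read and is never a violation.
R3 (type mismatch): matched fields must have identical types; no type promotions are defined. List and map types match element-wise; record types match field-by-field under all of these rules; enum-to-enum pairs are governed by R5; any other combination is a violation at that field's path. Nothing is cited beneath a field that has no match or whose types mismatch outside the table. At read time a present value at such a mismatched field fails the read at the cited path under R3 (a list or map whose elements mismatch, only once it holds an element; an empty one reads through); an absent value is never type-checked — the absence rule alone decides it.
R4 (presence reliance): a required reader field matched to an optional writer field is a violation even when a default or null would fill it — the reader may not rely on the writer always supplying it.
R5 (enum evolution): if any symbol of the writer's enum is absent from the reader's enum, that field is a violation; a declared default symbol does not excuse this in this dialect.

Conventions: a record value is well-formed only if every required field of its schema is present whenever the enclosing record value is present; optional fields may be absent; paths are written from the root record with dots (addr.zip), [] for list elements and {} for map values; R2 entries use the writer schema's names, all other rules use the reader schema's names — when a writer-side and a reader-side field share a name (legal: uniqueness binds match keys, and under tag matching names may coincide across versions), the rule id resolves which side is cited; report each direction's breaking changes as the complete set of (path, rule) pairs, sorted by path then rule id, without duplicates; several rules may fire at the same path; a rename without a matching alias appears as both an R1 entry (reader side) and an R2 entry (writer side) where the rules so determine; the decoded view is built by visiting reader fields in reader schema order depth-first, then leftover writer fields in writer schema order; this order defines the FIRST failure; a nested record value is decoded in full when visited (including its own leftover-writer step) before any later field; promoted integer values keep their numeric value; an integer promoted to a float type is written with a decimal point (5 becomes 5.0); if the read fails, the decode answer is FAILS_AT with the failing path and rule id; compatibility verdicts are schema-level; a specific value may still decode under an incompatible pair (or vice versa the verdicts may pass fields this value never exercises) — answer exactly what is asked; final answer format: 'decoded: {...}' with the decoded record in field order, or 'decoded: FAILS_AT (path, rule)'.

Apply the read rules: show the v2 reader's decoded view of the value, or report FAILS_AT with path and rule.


decoded: FAILS_AT (weight, R1)

arrows below run writer -> reader for Shipment
decode walk for Shipment under reader schema v2:
  kind := "BLUE"
  tags := [10.0, 3.75]
  email := "delta"
  read fails at weight under R1 (no fill)
  => FAILS_AT (weight, R1)
the other Shipment changes do not affect what is asked:
  added field price to record Shipment: required float32, tag 22 (in v2 it sits immediately before phone) -> schema-level compatibility only; this Shipment value's decode is unchanged
  field phone in record Shipment: type string changed to float64 (its default is dropped) -> schema-level compatibility only; this Shipment value's decode is unchanged


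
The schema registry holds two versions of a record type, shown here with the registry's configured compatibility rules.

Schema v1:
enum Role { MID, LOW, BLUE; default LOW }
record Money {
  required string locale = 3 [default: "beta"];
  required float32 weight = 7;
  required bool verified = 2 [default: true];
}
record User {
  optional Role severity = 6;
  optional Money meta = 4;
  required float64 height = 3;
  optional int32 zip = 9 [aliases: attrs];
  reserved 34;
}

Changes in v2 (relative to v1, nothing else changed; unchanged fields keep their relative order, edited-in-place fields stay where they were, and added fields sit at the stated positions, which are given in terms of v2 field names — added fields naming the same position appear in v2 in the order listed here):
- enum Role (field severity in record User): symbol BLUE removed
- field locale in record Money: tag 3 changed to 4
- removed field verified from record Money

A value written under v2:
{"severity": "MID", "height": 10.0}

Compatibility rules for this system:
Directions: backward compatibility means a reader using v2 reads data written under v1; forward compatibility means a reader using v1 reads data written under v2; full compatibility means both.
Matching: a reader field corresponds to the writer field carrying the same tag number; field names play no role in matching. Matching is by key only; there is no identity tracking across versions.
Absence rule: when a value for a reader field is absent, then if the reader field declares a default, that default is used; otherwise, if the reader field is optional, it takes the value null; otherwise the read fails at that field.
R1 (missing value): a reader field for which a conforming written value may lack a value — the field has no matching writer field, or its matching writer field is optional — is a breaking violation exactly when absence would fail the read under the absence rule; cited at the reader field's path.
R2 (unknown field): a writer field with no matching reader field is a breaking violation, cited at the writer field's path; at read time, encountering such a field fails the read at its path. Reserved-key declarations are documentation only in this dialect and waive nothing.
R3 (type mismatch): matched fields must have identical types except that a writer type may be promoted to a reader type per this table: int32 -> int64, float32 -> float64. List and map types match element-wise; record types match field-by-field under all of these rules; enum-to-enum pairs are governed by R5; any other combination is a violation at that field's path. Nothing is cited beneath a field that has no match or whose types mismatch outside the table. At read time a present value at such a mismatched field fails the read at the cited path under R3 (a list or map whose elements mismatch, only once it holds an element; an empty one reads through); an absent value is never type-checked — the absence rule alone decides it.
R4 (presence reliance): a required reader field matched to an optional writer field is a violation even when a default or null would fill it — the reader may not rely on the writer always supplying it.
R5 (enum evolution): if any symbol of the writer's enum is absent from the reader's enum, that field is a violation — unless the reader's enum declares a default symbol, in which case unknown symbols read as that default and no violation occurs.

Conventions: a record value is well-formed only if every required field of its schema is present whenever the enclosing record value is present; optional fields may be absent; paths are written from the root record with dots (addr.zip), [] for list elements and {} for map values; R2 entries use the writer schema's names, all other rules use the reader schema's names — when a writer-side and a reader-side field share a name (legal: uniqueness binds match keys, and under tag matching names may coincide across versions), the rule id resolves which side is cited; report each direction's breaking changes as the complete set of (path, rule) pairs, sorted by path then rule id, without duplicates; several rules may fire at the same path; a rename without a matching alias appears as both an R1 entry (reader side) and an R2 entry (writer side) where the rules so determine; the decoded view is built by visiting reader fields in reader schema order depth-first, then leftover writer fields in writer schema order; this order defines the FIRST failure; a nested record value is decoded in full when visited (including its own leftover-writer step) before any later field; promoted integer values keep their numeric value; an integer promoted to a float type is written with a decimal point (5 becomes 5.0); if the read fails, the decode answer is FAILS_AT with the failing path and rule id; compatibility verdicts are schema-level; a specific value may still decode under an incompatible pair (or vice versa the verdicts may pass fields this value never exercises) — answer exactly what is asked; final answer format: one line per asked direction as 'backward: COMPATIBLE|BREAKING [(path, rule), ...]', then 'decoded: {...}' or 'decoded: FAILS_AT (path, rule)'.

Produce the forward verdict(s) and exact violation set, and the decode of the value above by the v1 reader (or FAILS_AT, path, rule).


forward: BREAKING [(meta.locale, R2)]; decoded: {"severity": "MID", "meta": null, "height": 10.0, "zip": null}

in User below, arrows point writer -> reader
forward for User (reader v1, writer v2):
  writer optional, Role -> Role: reader severity maps from writer severity
  writer optional, Money -> Money: reader meta maps from writer meta
  writer required, float64 -> float64: reader height maps from writer height
  writer optional, int32 -> int32: reader zip maps from writer zip
  meta.locale has no writer counterpart
  writer required, float32 -> float32: reader meta.weight maps from writer meta.weight
  meta.verified has no writer counterpart
  leftover writer field: meta.locale
  breaking: (meta.locale, R2)
  forward on User therefore BREAKING (1)
decoding the User value with the v1 reader:
  severity := "MID"
  meta := null (absent, optional -> null)
  height := 10.0
  zip := null (absent, optional -> null)
  => decoded: {"severity": "MID", "meta": null, "height": 10.0, "zip": null}
ruling out the remaining User differences:
  enum Role (field severity in record User): symbol BLUE removed -> fires no rule on User, leaving the asked answer as it is
  removed field verified from record Money -> fires only in the backward direction of User, which is not asked here
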